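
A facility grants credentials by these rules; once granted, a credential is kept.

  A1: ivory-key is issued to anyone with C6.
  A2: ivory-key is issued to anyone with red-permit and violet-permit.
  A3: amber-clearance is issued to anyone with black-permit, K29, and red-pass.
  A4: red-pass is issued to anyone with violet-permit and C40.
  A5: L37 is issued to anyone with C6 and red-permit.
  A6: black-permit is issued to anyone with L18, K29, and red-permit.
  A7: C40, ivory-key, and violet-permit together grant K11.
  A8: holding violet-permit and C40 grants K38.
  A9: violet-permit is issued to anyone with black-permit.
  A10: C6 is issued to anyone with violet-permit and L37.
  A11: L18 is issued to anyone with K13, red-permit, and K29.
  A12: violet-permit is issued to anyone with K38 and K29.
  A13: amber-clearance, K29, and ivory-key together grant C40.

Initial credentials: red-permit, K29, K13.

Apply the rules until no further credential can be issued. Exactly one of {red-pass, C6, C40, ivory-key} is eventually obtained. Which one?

ivory-key

Holding K13, red-permit, and K29 grants L18 (A11).
Holding L18, K29, and red-permit grants black-permit (A6).
Holding black-permit grants violet-permit (A9).
Holding red-permit and violet-permit grants ivory-key (A2).
red-pass would need violet-permit and C40 (A4), but C40 is never granted. C6 would need violet-permit and L37 (A10), but L37 is never granted. C40 would need amber-clearance, K29, and ivory-key (A13), but amber-clearance is never granted.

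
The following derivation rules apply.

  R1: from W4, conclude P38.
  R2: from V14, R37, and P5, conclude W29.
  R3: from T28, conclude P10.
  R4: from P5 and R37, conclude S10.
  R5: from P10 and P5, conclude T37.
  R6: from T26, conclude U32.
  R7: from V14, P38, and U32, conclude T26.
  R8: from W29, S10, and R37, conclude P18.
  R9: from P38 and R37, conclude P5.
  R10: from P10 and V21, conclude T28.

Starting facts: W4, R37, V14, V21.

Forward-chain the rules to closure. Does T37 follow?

T37 would need P10 and P5 (R5), but P10 is never established.

No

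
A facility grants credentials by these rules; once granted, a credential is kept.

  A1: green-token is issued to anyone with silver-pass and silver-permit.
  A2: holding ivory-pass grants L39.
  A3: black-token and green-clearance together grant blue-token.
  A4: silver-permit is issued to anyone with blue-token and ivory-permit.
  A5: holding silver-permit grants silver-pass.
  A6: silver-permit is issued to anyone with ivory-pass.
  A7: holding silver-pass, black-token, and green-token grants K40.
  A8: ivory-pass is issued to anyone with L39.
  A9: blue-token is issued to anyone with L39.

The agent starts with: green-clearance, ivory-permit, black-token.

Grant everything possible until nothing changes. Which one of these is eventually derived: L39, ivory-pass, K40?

Holding black-token and green-clearance grants blue-token (A3).
Holding blue-token and ivory-permit grants silver-permit (A4).
Holding silver-permit grants silver-pass (A5).
Holding silver-pass and silver-permit grants green-token (A1).
Holding silver-pass, black-token, and green-token grants K40 (A7).
ivory-pass would need L39 (A8), but L39 is never granted. L39 would need ivory-pass (A2), but ivory-pass is never granted.

K40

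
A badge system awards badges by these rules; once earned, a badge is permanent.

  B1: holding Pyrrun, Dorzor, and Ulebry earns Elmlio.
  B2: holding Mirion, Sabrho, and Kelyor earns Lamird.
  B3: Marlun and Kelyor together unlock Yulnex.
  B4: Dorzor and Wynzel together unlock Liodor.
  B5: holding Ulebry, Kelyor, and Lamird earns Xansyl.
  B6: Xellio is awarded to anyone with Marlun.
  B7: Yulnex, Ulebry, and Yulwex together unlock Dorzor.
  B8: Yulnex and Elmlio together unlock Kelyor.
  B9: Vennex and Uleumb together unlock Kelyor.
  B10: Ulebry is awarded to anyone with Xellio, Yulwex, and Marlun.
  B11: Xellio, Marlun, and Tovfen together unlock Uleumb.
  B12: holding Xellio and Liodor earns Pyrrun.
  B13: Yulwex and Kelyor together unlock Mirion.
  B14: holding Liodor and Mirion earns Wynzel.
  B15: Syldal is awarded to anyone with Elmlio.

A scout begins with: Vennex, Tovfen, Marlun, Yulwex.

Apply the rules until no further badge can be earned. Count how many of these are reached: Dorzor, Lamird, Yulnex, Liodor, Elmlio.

With Marlun, Xellio is earned (B6).
With Xellio, Yulwex, and Marlun, Ulebry is earned (B10).
With Xellio, Marlun, and Tovfen, Uleumb is earned (B11).
With Vennex and Uleumb, Kelyor is earned (B9).
With Marlun and Kelyor, Yulnex is earned (B3).
With Yulnex, Ulebry, and Yulwex, Dorzor is earned (B7).
Dorzor: reached.
Lamird would need Mirion, Sabrho, and Kelyor (B2), but Sabrho is never earned.
Yulnex: reached.
Liodor would need Dorzor and Wynzel (B4), but Wynzel is never earned.
Elmlio would need Pyrrun, Dorzor, and Ulebry (B1), but Pyrrun is never earned.
Reached: Dorzor and Yulnex — 2 of the 5.

2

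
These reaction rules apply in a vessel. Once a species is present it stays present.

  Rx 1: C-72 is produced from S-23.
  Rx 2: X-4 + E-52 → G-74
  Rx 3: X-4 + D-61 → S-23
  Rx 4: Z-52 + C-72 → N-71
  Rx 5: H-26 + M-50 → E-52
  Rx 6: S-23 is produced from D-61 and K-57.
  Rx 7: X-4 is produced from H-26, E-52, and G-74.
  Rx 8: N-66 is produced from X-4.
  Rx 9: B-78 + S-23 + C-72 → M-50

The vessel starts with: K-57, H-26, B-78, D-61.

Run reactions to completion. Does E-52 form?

D-61 and K-57 present → S-23 forms (Rx 6).
S-23 present → C-72 forms (Rx 1).
B-78, S-23, and C-72 present → M-50 forms (Rx 9).
H-26 and M-50 present → E-52 forms (Rx 5).

Yes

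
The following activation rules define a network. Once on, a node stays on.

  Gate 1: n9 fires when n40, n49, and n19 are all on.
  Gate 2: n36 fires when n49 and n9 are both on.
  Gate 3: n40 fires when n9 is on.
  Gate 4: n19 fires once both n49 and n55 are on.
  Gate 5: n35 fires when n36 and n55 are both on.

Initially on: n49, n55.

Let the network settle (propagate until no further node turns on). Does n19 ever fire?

n49 and n55 are on, so n19 fires (Gate 4).

Yes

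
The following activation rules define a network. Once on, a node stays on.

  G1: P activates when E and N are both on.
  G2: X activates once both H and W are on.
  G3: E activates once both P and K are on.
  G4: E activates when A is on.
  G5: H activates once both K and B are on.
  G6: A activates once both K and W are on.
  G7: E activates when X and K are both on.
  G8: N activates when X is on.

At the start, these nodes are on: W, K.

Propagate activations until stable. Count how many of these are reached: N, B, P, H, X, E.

1

G6: K and W on → A on.
A is on, so E activates (G4).
N would need X (G8), but X never turns on.
No rule produces B, and it is not given.
P would need E and N (G1), but N never turns on.
H would need K and B (G5), but B never turns on.
X would need H and W (G2), but H never turns on.
E: reached.
Reached: E — 1 of the 6.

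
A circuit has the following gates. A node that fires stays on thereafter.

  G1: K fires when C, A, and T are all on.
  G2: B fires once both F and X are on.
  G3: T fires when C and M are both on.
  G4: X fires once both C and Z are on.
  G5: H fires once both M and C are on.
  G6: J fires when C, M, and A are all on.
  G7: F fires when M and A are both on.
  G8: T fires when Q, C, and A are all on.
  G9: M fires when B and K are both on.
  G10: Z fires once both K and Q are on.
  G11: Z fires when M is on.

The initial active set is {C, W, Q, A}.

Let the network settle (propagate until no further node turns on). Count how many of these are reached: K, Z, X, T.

4

G8: Q, C, and A on → T on.
G1: C, A, and T on → K on.
G10: K and Q on → Z on.
C and Z are on, so X fires (G4).
K: reached.
Z: reached.
X: reached.
T: reached.
All 4 are reached.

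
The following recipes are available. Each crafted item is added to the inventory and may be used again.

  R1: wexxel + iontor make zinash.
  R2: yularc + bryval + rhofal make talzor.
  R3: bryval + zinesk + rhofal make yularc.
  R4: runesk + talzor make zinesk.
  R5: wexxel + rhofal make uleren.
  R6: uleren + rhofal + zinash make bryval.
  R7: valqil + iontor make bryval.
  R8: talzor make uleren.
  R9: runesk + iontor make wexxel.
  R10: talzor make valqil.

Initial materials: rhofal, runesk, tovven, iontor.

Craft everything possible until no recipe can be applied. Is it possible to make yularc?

yularc would need bryval, zinesk, and rhofal (R3), but zinesk is never obtained.

No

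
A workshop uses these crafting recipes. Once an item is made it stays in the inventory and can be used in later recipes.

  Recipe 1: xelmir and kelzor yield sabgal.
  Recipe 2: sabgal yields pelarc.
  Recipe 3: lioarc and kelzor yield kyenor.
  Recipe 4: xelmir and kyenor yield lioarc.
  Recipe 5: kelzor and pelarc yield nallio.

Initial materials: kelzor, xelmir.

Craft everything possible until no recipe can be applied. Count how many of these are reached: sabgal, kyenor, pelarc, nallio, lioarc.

3

Using Recipe 1, xelmir and kelzor make sabgal.
sabgal → pelarc (Recipe 2).
kelzor and pelarc → nallio (Recipe 5).
sabgal: reached.
kyenor would need lioarc and kelzor (Recipe 3), but lioarc is never obtained.
pelarc: reached.
nallio: reached.
lioarc would need xelmir and kyenor (Recipe 4), but kyenor is never obtained.
Reached: sabgal, pelarc, and nallio — 3 of the 5.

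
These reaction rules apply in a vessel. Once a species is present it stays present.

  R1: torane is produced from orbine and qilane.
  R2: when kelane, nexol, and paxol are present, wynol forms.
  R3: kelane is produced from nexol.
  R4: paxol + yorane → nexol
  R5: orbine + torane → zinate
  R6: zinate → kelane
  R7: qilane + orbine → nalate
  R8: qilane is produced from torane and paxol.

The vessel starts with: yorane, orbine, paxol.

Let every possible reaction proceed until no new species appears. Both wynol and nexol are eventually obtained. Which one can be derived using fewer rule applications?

nexol: paxol and yorane present → nexol forms (R4). [1 rule application]
wynol: paxol and yorane present → nexol forms (R4). nexol present → kelane forms (R3). kelane, nexol, and paxol present → wynol forms (R2). [3 rule applications]
nexol needs fewer.

nexol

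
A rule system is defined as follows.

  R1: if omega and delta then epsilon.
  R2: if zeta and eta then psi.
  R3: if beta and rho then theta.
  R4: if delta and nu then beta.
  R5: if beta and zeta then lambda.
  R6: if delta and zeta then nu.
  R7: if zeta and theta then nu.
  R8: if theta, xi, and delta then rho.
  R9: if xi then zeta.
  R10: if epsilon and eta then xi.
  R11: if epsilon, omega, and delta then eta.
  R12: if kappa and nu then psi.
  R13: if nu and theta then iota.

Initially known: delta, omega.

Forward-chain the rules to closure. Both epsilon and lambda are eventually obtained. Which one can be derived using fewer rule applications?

epsilon

epsilon: From omega and delta, R1 gives epsilon. [1 rule application]
lambda: omega and delta hold, so epsilon follows (R1). epsilon, omega, and delta hold, so eta follows (R11). epsilon and eta hold, so xi follows (R10). From xi, R9 gives zeta. delta and zeta hold, so nu follows (R6). delta and nu hold, so beta follows (R4). From beta and zeta, R5 gives lambda. [7 rule applications]
epsilon needs fewer.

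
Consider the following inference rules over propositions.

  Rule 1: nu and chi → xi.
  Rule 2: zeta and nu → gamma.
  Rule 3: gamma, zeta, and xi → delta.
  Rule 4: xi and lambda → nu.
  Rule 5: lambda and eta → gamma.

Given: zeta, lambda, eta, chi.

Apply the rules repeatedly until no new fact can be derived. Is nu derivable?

No

nu would need xi and lambda (Rule 4), but xi is never established.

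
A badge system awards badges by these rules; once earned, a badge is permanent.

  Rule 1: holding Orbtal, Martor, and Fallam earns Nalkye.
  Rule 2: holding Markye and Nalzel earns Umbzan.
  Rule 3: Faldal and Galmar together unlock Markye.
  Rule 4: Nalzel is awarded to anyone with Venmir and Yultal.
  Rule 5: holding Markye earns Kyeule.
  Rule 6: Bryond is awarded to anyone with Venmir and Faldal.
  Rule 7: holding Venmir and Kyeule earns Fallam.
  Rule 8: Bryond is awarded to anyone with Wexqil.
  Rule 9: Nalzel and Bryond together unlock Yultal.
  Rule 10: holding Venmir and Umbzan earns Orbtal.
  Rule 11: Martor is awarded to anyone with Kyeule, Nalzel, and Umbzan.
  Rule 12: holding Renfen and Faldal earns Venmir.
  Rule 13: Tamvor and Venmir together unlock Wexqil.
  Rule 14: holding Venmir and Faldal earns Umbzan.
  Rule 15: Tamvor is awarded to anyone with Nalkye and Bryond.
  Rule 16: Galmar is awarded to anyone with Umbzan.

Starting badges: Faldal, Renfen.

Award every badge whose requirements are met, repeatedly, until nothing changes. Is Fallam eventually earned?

Yes

With Renfen and Faldal, Venmir is earned (Rule 12).
With Venmir and Faldal, Umbzan is earned (Rule 14).
With Umbzan, Galmar is earned (Rule 16).
With Faldal and Galmar, Markye is earned (Rule 3).
With Markye, Kyeule is earned (Rule 5).
With Venmir and Kyeule, Fallam is earned (Rule 7).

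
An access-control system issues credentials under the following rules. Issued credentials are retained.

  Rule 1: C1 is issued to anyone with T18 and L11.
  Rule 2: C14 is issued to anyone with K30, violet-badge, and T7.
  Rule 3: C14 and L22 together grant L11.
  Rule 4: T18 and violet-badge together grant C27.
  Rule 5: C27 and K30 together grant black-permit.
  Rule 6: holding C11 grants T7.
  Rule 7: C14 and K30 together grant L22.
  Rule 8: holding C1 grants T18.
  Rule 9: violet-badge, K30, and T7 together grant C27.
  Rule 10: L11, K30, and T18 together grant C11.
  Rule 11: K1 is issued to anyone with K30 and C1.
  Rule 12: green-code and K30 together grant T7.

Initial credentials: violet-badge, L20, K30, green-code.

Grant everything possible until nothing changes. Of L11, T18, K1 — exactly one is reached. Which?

L11

Holding green-code and K30 grants T7 (Rule 12).
Holding K30, violet-badge, and T7 grants C14 (Rule 2).
Holding C14 and K30 grants L22 (Rule 7).
Holding C14 and L22 grants L11 (Rule 3).
K1 would need K30 and C1 (Rule 11), but C1 is never granted. T18 would need C1 (Rule 8), but C1 is never granted.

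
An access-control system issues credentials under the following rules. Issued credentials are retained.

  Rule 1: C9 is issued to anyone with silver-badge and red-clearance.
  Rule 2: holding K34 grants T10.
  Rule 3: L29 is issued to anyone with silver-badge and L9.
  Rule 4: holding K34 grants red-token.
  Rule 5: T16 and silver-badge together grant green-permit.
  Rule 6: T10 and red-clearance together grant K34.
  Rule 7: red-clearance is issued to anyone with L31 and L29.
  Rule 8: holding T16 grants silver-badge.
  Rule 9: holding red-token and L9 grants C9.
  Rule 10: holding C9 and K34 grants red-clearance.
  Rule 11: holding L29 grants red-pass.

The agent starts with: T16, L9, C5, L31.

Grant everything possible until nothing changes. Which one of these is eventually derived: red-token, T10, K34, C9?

C9

Holding T16 grants silver-badge (Rule 8).
Holding silver-badge and L9 grants L29 (Rule 3).
Holding L31 and L29 grants red-clearance (Rule 7).
Holding silver-badge and red-clearance grants C9 (Rule 1).
red-token would need K34 (Rule 4), but K34 is never granted. T10 would need K34 (Rule 2), but K34 is never granted. K34 would need T10 and red-clearance (Rule 6), but T10 is never granted.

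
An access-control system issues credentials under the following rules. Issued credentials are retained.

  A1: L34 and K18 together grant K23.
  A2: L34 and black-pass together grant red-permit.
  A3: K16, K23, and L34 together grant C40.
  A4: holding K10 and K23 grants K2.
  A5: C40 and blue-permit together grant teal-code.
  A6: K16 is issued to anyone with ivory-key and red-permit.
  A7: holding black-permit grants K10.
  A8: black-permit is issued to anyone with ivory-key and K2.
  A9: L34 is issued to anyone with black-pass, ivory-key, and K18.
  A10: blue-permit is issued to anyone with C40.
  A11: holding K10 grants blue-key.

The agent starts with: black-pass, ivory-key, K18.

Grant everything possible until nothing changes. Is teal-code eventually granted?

Yes

Holding black-pass, ivory-key, and K18 grants L34 (A9).
Holding L34 and K18 grants K23 (A1).
Holding L34 and black-pass grants red-permit (A2).
Holding ivory-key and red-permit grants K16 (A6).
Holding K16, K23, and L34 grants C40 (A3).
Holding C40 grants blue-permit (A10).
Holding C40 and blue-permit grants teal-code (A5).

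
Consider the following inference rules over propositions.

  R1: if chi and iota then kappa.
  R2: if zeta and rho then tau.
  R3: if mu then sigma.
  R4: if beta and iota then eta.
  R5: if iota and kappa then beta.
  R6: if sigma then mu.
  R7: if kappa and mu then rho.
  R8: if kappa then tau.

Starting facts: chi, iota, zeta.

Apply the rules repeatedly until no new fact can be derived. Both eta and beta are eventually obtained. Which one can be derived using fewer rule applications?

beta: From chi and iota, R1 gives kappa. From iota and kappa, R5 gives beta. [2 rule applications]
eta: chi and iota hold, so kappa follows (R1). From iota and kappa, R5 gives beta. From beta and iota, R4 gives eta. [3 rule applications]
beta needs fewer.

beta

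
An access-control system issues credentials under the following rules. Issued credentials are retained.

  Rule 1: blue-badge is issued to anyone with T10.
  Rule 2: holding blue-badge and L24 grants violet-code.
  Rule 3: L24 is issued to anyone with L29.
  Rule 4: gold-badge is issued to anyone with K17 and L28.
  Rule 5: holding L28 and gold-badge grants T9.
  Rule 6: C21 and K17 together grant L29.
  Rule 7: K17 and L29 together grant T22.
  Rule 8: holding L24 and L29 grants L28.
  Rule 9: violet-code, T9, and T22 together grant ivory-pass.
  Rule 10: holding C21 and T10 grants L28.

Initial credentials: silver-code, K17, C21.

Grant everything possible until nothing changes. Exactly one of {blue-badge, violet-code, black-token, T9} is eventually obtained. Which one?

Holding C21 and K17 grants L29 (Rule 6).
Holding L29 grants L24 (Rule 3).
Holding L24 and L29 grants L28 (Rule 8).
Holding K17 and L28 grants gold-badge (Rule 4).
Holding L28 and gold-badge grants T9 (Rule 5).
No rule produces black-token, and it is not given. blue-badge would need T10 (Rule 1), but T10 is never granted. violet-code would need blue-badge and L24 (Rule 2), but blue-badge is never granted.

T9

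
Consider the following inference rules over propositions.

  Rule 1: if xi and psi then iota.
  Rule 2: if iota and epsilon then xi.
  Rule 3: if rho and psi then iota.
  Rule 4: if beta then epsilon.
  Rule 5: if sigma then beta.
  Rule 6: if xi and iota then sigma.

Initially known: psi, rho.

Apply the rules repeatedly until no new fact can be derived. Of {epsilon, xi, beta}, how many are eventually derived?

epsilon would need beta (Rule 4), but beta is never established.
xi would need iota and epsilon (Rule 2), but epsilon is never established.
beta would need sigma (Rule 5), but sigma is never established.
None of the 3 are reached.

0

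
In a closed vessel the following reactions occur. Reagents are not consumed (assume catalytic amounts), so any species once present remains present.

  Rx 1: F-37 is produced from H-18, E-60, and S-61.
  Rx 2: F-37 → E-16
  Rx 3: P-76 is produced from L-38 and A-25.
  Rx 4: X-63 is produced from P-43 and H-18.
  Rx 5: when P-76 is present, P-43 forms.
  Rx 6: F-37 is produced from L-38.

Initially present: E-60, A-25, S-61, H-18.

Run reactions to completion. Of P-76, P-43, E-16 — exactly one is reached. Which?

H-18, E-60, and S-61 present → F-37 forms (Rx 1).
F-37 present → E-16 forms (Rx 2).
P-76 would need L-38 and A-25 (Rx 3), but L-38 never forms. P-43 would need P-76 (Rx 5), but P-76 never forms.

E-16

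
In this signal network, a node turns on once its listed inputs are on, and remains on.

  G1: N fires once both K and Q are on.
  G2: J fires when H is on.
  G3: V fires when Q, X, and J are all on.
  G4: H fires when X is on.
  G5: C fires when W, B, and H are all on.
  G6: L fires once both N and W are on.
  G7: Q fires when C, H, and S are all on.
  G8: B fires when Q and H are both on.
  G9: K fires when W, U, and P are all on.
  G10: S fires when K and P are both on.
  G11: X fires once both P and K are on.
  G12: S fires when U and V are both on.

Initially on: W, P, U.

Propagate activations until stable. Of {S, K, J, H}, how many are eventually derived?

G9: W, U, and P on → K on.
G10: K and P on → S on.
P and K are on, so X fires (G11).
G4: X on → H on.
H is on, so J fires (G2).
S: reached.
K: reached.
J: reached.
H: reached.
All 4 are reached.

4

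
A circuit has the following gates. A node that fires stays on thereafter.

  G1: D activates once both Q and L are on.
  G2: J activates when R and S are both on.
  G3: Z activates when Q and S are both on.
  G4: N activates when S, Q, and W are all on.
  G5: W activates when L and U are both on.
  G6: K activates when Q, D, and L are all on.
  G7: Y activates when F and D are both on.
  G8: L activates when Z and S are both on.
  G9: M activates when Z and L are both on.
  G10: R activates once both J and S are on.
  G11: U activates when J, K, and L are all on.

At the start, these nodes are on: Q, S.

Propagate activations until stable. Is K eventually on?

Yes

G3: Q and S on → Z on.
Z and S are on, so L activates (G8).
G1: Q and L on → D on.
Q, D, and L are on, so K activates (G6).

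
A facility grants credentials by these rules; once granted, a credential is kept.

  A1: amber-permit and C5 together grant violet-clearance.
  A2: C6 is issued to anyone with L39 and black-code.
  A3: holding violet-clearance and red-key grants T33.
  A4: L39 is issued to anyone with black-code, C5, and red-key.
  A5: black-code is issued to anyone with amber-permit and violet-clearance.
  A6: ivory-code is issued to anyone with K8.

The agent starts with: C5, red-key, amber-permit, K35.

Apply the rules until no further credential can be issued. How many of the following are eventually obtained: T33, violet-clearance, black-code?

3

Holding amber-permit and C5 grants violet-clearance (A1).
Holding amber-permit and violet-clearance grants black-code (A5).
Holding violet-clearance and red-key grants T33 (A3).
T33: reached.
violet-clearance: reached.
black-code: reached.
All 3 are reached.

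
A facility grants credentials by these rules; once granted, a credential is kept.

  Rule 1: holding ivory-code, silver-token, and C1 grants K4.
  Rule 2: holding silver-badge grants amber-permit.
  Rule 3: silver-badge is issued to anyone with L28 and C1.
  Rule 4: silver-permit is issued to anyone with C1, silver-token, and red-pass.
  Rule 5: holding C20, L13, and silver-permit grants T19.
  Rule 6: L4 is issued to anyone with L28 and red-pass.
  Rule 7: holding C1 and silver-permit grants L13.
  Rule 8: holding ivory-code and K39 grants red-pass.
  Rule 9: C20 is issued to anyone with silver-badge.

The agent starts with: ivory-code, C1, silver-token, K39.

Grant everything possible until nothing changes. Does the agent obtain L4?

No

L4 would need L28 and red-pass (Rule 6), but L28 is never granted.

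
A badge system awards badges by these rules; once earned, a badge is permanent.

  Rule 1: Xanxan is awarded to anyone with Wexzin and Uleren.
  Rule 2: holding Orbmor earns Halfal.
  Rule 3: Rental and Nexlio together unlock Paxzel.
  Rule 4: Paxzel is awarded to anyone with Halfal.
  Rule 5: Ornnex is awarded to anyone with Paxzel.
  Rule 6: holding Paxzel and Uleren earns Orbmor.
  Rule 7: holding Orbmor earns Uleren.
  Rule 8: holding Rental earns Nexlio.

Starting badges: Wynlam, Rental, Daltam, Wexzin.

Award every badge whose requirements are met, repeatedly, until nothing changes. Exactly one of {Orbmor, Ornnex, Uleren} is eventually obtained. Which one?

With Rental, Nexlio is earned (Rule 8).
With Rental and Nexlio, Paxzel is earned (Rule 3).
With Paxzel, Ornnex is earned (Rule 5).
Orbmor would need Paxzel and Uleren (Rule 6), but Uleren is never earned. Uleren would need Orbmor (Rule 7), but Orbmor is never earned.

Ornnex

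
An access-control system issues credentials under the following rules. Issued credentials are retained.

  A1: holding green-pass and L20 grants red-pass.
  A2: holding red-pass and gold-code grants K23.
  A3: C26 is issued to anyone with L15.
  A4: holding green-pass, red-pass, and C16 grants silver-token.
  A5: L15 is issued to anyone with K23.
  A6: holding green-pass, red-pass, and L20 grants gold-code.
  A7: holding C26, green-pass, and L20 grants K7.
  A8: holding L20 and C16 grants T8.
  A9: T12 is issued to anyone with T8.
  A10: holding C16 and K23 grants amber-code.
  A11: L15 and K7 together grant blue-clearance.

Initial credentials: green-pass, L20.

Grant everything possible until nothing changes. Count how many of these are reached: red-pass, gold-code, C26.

Holding green-pass and L20 grants red-pass (A1).
Holding green-pass, red-pass, and L20 grants gold-code (A6).
Holding red-pass and gold-code grants K23 (A2).
Holding K23 grants L15 (A5).
Holding L15 grants C26 (A3).
red-pass: reached.
gold-code: reached.
C26: reached.
All 3 are reached.

3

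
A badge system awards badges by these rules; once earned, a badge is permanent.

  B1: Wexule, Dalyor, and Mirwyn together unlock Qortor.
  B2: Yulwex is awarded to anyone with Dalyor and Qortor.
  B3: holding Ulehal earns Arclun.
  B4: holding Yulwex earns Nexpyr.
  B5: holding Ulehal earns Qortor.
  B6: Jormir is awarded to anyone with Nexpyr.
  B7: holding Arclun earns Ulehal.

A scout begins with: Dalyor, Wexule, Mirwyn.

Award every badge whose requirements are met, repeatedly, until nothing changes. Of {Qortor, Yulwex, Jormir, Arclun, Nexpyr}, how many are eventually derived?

With Wexule, Dalyor, and Mirwyn, Qortor is earned (B1).
With Dalyor and Qortor, Yulwex is earned (B2).
With Yulwex, Nexpyr is earned (B4).
With Nexpyr, Jormir is earned (B6).
Qortor: reached.
Yulwex: reached.
Jormir: reached.
Arclun would need Ulehal (B3), but Ulehal is never earned.
Nexpyr: reached.
Reached: Qortor, Yulwex, Jormir, and Nexpyr — 4 of the 5.

4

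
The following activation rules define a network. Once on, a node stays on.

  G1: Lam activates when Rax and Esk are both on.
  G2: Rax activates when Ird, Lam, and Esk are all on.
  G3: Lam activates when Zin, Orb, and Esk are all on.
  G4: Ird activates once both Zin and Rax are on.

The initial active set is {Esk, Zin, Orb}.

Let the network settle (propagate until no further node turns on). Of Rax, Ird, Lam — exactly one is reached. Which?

Zin, Orb, and Esk are on, so Lam activates (G3).
Ird would need Zin and Rax (G4), but Rax never turns on. Rax would need Ird, Lam, and Esk (G2), but Ird never turns on.

Lam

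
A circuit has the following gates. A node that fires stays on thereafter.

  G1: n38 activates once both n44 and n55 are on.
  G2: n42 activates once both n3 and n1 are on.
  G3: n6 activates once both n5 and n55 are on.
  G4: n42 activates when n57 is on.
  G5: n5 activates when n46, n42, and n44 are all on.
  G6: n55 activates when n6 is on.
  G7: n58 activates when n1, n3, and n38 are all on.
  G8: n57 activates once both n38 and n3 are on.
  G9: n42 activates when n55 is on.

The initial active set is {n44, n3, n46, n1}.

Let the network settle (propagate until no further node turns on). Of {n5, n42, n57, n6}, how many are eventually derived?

2

n3 and n1 are on, so n42 activates (G2).
n46, n42, and n44 are on, so n5 activates (G5).
n5: reached.
n42: reached.
n57 would need n38 and n3 (G8), but n38 never turns on.
n6 would need n5 and n55 (G3), but n55 never turns on.
Reached: n5 and n42 — 2 of the 4.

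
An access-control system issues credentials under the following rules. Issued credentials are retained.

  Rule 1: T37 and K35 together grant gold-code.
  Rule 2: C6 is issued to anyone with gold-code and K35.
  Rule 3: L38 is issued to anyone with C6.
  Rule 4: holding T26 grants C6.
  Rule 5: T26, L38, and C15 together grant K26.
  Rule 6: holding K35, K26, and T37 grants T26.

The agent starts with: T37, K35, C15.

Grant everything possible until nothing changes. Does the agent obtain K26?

No

K26 would need T26, L38, and C15 (Rule 5), but T26 is never granted.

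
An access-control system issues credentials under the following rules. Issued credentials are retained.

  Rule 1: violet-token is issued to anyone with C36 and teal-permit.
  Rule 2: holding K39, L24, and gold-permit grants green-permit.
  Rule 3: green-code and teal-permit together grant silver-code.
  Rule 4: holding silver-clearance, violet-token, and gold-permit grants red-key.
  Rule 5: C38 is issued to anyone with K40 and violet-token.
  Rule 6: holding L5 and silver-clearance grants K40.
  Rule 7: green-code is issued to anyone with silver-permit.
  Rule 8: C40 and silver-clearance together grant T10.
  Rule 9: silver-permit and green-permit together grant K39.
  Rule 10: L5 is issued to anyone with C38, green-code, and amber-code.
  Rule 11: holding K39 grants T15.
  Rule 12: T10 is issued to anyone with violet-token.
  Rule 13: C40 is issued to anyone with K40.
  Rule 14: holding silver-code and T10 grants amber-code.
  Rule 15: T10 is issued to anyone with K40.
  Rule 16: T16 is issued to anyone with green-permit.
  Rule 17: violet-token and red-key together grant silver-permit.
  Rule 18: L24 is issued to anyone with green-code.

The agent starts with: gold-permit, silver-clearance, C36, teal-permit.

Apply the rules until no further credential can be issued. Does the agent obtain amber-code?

Yes

Holding C36 and teal-permit grants violet-token (Rule 1).
Holding silver-clearance, violet-token, and gold-permit grants red-key (Rule 4).
Holding violet-token grants T10 (Rule 12).
Holding violet-token and red-key grants silver-permit (Rule 17).
Holding silver-permit grants green-code (Rule 7).
Holding green-code and teal-permit grants silver-code (Rule 3).
Holding silver-code and T10 grants amber-code (Rule 14).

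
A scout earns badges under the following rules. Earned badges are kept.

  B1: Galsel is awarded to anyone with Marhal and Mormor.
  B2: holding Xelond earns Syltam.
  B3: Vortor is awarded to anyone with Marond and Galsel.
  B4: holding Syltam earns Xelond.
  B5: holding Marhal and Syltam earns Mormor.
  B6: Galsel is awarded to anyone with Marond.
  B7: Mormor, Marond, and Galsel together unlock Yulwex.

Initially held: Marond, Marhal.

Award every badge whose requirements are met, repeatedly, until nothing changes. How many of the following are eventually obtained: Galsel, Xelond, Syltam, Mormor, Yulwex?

1

With Marond, Galsel is earned (B6).
Galsel: reached.
Xelond would need Syltam (B4), but Syltam is never earned.
Syltam would need Xelond (B2), but Xelond is never earned.
Mormor would need Marhal and Syltam (B5), but Syltam is never earned.
Yulwex would need Mormor, Marond, and Galsel (B7), but Mormor is never earned.
Reached: Galsel — 1 of the 5.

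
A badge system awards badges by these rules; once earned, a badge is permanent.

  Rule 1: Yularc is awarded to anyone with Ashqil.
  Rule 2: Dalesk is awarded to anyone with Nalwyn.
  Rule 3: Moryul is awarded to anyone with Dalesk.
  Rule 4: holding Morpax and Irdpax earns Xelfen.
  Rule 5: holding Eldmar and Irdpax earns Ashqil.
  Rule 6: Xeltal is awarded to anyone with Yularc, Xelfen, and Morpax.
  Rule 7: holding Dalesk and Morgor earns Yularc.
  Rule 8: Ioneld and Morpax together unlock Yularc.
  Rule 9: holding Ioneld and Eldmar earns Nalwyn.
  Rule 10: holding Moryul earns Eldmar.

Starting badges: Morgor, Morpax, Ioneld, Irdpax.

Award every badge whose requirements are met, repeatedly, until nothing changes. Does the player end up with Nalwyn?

Nalwyn would need Ioneld and Eldmar (Rule 9), but Eldmar is never earned.

No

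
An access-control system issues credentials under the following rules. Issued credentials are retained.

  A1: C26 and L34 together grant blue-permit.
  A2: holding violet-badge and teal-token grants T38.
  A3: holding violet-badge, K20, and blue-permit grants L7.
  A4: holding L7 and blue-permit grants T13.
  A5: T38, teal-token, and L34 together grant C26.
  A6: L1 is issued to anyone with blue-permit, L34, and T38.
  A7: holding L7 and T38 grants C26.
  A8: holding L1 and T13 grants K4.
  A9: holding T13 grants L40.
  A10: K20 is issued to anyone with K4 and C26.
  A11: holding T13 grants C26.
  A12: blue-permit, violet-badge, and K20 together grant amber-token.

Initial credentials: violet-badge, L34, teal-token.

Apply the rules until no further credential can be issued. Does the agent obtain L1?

Yes

Holding violet-badge and teal-token grants T38 (A2).
Holding T38, teal-token, and L34 grants C26 (A5).
Holding C26 and L34 grants blue-permit (A1).
Holding blue-permit, L34, and T38 grants L1 (A6).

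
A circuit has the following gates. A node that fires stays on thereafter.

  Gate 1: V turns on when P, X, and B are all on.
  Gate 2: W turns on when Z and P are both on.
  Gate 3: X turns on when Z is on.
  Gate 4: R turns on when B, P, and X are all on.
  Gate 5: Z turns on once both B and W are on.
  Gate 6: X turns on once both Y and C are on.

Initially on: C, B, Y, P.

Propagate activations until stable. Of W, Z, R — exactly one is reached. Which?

R

Y and C are on, so X turns on (Gate 6).
B, P, and X are on, so R turns on (Gate 4).
Z would need B and W (Gate 5), but W never turns on. W would need Z and P (Gate 2), but Z never turns on.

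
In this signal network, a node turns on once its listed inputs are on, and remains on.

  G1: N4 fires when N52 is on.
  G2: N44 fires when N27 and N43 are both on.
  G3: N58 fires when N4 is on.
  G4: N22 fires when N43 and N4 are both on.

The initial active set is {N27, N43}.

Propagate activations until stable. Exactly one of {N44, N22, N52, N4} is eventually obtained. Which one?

G2: N27 and N43 on → N44 on.
N22 would need N43 and N4 (G4), but N4 never turns on. No rule produces N52, and it is not given. N4 would need N52 (G1), but N52 never turns on.

N44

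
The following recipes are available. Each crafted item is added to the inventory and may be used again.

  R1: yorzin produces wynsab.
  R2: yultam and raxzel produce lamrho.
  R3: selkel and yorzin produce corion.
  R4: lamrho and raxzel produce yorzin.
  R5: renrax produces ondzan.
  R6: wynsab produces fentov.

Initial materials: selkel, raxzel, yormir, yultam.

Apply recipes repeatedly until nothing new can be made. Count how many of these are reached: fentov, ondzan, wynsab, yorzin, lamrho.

4

Using R2, yultam and raxzel make lamrho.
Using R4, lamrho and raxzel make yorzin.
Using R1, yorzin makes wynsab.
wynsab → fentov (R6).
fentov: reached.
ondzan would need renrax (R5), but renrax is never obtained.
wynsab: reached.
yorzin: reached.
lamrho: reached.
Reached: fentov, wynsab, yorzin, and lamrho — 4 of the 5.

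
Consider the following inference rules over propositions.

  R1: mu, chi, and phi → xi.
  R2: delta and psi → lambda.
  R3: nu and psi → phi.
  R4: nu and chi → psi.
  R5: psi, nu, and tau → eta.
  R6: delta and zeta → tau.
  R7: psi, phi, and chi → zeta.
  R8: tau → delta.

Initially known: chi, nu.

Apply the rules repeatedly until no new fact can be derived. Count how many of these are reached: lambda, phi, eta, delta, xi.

nu and chi hold, so psi follows (R4).
From nu and psi, R3 gives phi.
lambda would need delta and psi (R2), but delta is never established.
phi: reached.
eta would need psi, nu, and tau (R5), but tau is never established.
delta would need tau (R8), but tau is never established.
xi would need mu, chi, and phi (R1), but mu is never established.
Reached: phi — 1 of the 5.

1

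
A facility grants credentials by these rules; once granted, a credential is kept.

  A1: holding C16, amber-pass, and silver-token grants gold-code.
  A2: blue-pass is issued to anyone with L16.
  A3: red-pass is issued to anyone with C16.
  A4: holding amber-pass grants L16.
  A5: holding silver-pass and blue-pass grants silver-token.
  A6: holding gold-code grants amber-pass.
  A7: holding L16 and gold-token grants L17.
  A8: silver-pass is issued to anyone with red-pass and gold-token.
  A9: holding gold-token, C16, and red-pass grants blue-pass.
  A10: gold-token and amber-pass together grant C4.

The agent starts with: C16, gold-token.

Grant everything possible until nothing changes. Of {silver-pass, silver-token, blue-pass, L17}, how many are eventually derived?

3

Holding C16 grants red-pass (A3).
Holding gold-token, C16, and red-pass grants blue-pass (A9).
Holding red-pass and gold-token grants silver-pass (A8).
Holding silver-pass and blue-pass grants silver-token (A5).
silver-pass: reached.
silver-token: reached.
blue-pass: reached.
L17 would need L16 and gold-token (A7), but L16 is never granted.
Reached: silver-pass, silver-token, and blue-pass — 3 of the 4.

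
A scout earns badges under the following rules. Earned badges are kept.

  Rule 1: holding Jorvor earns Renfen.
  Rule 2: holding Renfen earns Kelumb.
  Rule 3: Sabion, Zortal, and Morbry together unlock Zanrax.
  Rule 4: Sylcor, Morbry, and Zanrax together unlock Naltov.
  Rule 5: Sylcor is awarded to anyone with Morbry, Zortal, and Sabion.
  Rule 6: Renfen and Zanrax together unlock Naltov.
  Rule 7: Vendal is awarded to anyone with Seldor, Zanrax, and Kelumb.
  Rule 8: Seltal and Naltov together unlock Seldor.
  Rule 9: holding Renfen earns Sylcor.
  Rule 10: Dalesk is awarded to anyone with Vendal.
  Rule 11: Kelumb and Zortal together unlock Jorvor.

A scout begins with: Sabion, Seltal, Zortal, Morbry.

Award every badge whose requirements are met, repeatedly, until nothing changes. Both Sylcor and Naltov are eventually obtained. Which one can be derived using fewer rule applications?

Sylcor

Sylcor: With Morbry, Zortal, and Sabion, Sylcor is earned (Rule 5). [1 rule application]
Naltov: With Morbry, Zortal, and Sabion, Sylcor is earned (Rule 5). With Sabion, Zortal, and Morbry, Zanrax is earned (Rule 3). With Sylcor, Morbry, and Zanrax, Naltov is earned (Rule 4). [3 rule applications]
Sylcor needs fewer.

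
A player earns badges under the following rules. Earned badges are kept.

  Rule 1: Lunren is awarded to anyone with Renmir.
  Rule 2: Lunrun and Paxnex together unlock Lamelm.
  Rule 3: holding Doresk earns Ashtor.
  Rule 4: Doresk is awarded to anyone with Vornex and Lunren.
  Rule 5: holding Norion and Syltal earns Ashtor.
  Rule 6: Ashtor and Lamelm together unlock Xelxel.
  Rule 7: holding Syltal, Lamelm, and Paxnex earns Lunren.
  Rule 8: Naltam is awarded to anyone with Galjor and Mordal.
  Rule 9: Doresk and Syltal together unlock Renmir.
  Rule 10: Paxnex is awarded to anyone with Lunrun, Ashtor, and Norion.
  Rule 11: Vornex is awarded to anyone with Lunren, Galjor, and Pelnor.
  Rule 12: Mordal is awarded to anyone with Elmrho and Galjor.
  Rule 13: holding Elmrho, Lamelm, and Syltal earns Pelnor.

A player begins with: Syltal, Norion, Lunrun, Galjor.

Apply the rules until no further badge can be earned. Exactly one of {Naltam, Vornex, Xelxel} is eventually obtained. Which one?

With Norion and Syltal, Ashtor is earned (Rule 5).
With Lunrun, Ashtor, and Norion, Paxnex is earned (Rule 10).
With Lunrun and Paxnex, Lamelm is earned (Rule 2).
With Ashtor and Lamelm, Xelxel is earned (Rule 6).
Vornex would need Lunren, Galjor, and Pelnor (Rule 11), but Pelnor is never earned. Naltam would need Galjor and Mordal (Rule 8), but Mordal is never earned.

Xelxel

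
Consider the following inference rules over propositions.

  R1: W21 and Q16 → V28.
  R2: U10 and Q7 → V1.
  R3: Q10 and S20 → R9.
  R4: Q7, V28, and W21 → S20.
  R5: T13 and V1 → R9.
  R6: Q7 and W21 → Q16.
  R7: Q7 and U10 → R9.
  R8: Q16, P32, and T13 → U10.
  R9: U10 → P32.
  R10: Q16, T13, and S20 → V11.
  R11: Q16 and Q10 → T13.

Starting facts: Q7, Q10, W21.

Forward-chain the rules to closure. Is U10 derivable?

U10 would need Q16, P32, and T13 (R8), but P32 is never established.

No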